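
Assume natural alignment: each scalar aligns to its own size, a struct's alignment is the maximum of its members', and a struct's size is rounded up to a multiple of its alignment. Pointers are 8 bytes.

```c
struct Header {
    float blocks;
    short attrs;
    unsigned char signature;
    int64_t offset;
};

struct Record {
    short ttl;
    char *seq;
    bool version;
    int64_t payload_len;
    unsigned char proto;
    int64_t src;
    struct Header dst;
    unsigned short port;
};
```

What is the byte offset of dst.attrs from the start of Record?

Header: 0..4  blocks  (4B, 4-aligned); 4..6  attrs  (2B, 2-aligned); 6..7  signature  (1B, 1-aligned); 7..8  -- padding (1B); 8..16  offset  (8B, 8-aligned); sizeof = 16, alignof = 8
0..2  ttl  (2B, 2-aligned)
2..8  -- padding (6B)
8..16  seq  (8B, 8-aligned)
16..17  version  (1B, 1-aligned)
17..24  -- padding (7B)
24..32  payload_len  (8B, 8-aligned)
32..33  proto  (1B, 1-aligned)
33..40  -- padding (7B)
40..48  src  (8B, 8-aligned)
48..64  dst  (16B, 8-aligned)
within Header: attrs at 4
48 + 4 = 52

52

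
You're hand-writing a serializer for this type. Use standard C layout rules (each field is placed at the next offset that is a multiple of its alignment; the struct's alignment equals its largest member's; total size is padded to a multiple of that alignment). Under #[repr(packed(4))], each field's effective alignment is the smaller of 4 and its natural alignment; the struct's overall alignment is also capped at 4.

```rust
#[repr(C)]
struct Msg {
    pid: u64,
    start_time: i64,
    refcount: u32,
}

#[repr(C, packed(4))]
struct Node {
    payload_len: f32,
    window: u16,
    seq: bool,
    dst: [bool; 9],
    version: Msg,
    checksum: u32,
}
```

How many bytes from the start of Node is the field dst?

7

Msg: @0: pid [8B, align 8] → 8; @8: start_time [8B, align 8] → 16; @16: refcount [4B, align 4] → 20; +4 tail pad (align 8); size 24, align 8
@0: payload_len [4B, align 4] → 4
@4: window [2B, align 2] → 6
@6: seq [1B, align 1] → 7
@7: dst [9B, align 1] → 16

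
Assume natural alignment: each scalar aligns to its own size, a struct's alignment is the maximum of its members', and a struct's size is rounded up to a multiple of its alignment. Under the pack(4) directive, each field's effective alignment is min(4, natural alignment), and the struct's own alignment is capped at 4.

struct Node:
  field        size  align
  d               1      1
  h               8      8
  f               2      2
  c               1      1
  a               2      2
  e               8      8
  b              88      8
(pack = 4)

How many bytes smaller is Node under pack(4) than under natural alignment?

4

natural layout:
  d at 0 (size 1, align 1) → ends 1
  pad 7 to align 8 for h
  h at 8 (size 8, align 8) → ends 16
  f at 16 (size 2, align 2) → ends 18
  c at 18 (size 1, align 1) → ends 19
  pad 1 to align 2 for a
  a at 20 (size 2, align 2) → ends 22
  pad 2 to align 8 for e
  e at 24 (size 8, align 8) → ends 32
  b at 32 (size 88, align 8) → ends 120
  total 120 bytes, alignment 8
packed(4) layout:
  d at 0 (size 1, align 1) → ends 1
  pad 3 to align 4 for h
  h at 4 (size 8, align 4) → ends 12
  f at 12 (size 2, align 2) → ends 14
  c at 14 (size 1, align 1) → ends 15
  pad 1 to align 2 for a
  a at 16 (size 2, align 2) → ends 18
  pad 2 to align 4 for e
  e at 20 (size 8, align 4) → ends 28
  b at 28 (size 88, align 4) → ends 116
  total 116 bytes, alignment 4
120 − 116 = 4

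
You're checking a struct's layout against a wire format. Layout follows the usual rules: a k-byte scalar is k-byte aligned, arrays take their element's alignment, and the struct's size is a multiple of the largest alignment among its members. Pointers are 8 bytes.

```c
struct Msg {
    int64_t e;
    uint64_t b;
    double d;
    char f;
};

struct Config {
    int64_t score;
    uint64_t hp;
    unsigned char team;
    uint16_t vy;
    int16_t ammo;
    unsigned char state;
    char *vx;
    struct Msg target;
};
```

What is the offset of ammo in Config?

20

Msg: e at 0 (size 8, align 8) → ends 8; b at 8 (size 8, align 8) → ends 16; d at 16 (size 8, align 8) → ends 24; f at 24 (size 1, align 1) → ends 25; tail pad 7 to reach multiple of 8; total 32 bytes, alignment 8
score at 0 (size 8, align 8) → ends 8
hp at 8 (size 8, align 8) → ends 16
team at 16 (size 1, align 1) → ends 17
pad 1 to align 2 for vy
vy at 18 (size 2, align 2) → ends 20
ammo at 20 (size 2, align 2) → ends 22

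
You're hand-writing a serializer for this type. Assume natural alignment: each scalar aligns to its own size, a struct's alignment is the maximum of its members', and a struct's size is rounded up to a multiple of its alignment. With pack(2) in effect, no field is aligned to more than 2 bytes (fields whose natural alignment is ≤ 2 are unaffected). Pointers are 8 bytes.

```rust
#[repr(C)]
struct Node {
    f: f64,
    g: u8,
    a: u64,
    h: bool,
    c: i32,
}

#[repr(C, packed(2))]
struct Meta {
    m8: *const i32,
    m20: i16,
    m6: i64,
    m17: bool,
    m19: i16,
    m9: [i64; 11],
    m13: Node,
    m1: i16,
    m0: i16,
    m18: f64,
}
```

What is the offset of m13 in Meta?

Node: 0..8  f  (8B, 8-aligned); 8..9  g  (1B, 1-aligned); 9..16  -- padding (7B); 16..24  a  (8B, 8-aligned); 24..25  h  (1B, 1-aligned); 25..28  -- padding (3B); 28..32  c  (4B, 4-aligned); sizeof = 32, alignof = 8
0..8  m8  (8B, 2-aligned)
8..10  m20  (2B, 2-aligned)
10..18  m6  (8B, 2-aligned)
18..19  m17  (1B, 1-aligned)
19..20  -- padding (1B)
20..22  m19  (2B, 2-aligned)
22..110  m9  (88B, 2-aligned)
110..142  m13  (32B, 2-aligned)

110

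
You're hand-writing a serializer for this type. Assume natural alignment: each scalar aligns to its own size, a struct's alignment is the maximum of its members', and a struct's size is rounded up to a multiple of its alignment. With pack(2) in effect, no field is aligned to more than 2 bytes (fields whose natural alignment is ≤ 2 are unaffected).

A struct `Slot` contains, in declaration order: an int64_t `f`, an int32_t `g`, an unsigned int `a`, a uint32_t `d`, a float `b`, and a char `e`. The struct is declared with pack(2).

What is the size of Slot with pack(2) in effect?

26

f at 0 (size 8, align 2) → ends 8
g at 8 (size 4, align 2) → ends 12
a at 12 (size 4, align 2) → ends 16
d at 16 (size 4, align 2) → ends 20
b at 20 (size 4, align 2) → ends 24
e at 24 (size 1, align 1) → ends 25
tail pad 1 to reach multiple of 2
total 26 bytes, alignment 2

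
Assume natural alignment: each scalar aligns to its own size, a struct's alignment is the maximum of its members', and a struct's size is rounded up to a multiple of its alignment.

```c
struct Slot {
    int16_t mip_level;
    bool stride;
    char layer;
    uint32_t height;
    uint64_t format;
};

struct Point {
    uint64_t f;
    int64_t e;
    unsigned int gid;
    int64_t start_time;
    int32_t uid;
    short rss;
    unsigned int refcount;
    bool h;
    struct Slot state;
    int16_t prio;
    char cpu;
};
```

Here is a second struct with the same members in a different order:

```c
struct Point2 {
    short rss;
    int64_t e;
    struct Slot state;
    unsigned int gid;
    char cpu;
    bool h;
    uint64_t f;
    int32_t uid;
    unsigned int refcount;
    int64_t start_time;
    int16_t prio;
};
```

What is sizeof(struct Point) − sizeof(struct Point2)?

0

Slot: 0..2  mip_level  (2B, 2-aligned); 2..3  stride  (1B, 1-aligned); 3..4  layer  (1B, 1-aligned); 4..8  height  (4B, 4-aligned); 8..16  format  (8B, 8-aligned); sizeof = 16, alignof = 8
0..8  f  (8B, 8-aligned)
8..16  e  (8B, 8-aligned)
16..20  gid  (4B, 4-aligned)
20..24  -- padding (4B)
24..32  start_time  (8B, 8-aligned)
32..36  uid  (4B, 4-aligned)
36..38  rss  (2B, 2-aligned)
38..40  -- padding (2B)
40..44  refcount  (4B, 4-aligned)
44..45  h  (1B, 1-aligned)
45..48  -- padding (3B)
48..64  state  (16B, 8-aligned)
64..66  prio  (2B, 2-aligned)
66..67  cpu  (1B, 1-aligned)
67..72  -- tail padding (5B)
sizeof = 72, alignof = 8
— Point2 —
0..2  rss  (2B, 2-aligned)
2..8  -- padding (6B)
8..16  e  (8B, 8-aligned)
16..32  state  (16B, 8-aligned)
32..36  gid  (4B, 4-aligned)
36..37  cpu  (1B, 1-aligned)
37..38  h  (1B, 1-aligned)
38..40  -- padding (2B)
40..48  f  (8B, 8-aligned)
48..52  uid  (4B, 4-aligned)
52..56  refcount  (4B, 4-aligned)
56..64  start_time  (8B, 8-aligned)
64..66  prio  (2B, 2-aligned)
66..72  -- tail padding (6B)
sizeof = 72, alignof = 8
72 − 72 = 0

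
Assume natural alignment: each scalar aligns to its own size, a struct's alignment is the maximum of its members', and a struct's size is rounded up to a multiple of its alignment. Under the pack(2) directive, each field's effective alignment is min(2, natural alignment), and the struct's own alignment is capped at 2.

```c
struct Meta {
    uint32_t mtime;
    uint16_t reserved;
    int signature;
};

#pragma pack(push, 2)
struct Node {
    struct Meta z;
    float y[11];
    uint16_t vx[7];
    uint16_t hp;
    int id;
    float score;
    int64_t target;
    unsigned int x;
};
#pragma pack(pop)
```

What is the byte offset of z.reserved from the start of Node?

Meta: mtime at 0 (size 4, align 4) → ends 4; reserved at 4 (size 2, align 2) → ends 6; pad 2 to align 4 for signature; signature at 8 (size 4, align 4) → ends 12; total 12 bytes, alignment 4
z at 0 (size 12, align 2) → ends 12
within Meta: reserved at 4
0 + 4 = 4

4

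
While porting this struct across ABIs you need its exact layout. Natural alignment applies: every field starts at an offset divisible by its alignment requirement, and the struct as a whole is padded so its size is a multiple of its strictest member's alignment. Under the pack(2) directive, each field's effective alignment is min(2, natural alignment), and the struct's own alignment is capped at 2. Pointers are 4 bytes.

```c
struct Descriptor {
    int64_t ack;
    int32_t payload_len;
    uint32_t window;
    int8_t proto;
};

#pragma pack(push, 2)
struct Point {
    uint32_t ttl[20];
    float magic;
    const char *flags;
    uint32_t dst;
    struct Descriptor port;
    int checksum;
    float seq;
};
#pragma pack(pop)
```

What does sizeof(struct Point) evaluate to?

Descriptor: 0..8  ack  (8B, 8-aligned); 8..12  payload_len  (4B, 4-aligned); 12..16  window  (4B, 4-aligned); 16..17  proto  (1B, 1-aligned); 17..24  -- tail padding (7B); sizeof = 24, alignof = 8
0..80  ttl  (80B, 2-aligned)
80..84  magic  (4B, 2-aligned)
84..88  flags  (4B, 2-aligned)
88..92  dst  (4B, 2-aligned)
92..116  port  (24B, 2-aligned)
116..120  checksum  (4B, 2-aligned)
120..124  seq  (4B, 2-aligned)
sizeof = 124, alignof = 2

124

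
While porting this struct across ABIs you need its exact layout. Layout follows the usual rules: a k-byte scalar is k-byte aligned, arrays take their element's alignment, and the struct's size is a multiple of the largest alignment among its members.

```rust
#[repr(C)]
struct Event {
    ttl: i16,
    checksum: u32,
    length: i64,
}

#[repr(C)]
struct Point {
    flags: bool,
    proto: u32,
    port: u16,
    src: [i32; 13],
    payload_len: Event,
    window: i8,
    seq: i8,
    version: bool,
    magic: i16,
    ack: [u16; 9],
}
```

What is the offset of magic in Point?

84

Event: ttl at 0 (size 2, align 2) → ends 2; pad 2 to align 4 for checksum; checksum at 4 (size 4, align 4) → ends 8; length at 8 (size 8, align 8) → ends 16; total 16 bytes, alignment 8
flags at 0 (size 1, align 1) → ends 1
pad 3 to align 4 for proto
proto at 4 (size 4, align 4) → ends 8
port at 8 (size 2, align 2) → ends 10
pad 2 to align 4 for src
src at 12 (size 52, align 4) → ends 64
payload_len at 64 (size 16, align 8) → ends 80
window at 80 (size 1, align 1) → ends 81
seq at 81 (size 1, align 1) → ends 82
version at 82 (size 1, align 1) → ends 83
pad 1 to align 2 for magic
magic at 84 (size 2, align 2) → ends 86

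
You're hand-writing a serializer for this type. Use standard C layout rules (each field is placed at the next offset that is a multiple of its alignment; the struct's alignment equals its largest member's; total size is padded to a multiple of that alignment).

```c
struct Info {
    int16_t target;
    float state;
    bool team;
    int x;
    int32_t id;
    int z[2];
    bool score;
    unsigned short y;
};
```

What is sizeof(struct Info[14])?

0..2  target  (2B, 2-aligned)
2..4  -- padding (2B)
4..8  state  (4B, 4-aligned)
8..9  team  (1B, 1-aligned)
9..12  -- padding (3B)
12..16  x  (4B, 4-aligned)
16..20  id  (4B, 4-aligned)
20..28  z  (8B, 4-aligned)
28..29  score  (1B, 1-aligned)
29..30  -- padding (1B)
30..32  y  (2B, 2-aligned)
sizeof = 32, alignof = 4
array of 14: 14 × 32 = 448

448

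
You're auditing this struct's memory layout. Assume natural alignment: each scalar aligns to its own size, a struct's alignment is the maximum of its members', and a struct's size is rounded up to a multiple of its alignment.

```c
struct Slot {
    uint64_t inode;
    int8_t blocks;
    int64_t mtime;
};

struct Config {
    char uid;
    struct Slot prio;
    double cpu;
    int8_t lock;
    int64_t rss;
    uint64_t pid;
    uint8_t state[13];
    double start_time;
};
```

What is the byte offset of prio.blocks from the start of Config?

Slot: @0: inode [8B, align 8] → 8; @8: blocks [1B, align 1] → 9; +7 pad (align 8); @16: mtime [8B, align 8] → 24; size 24, align 8
@0: uid [1B, align 1] → 1
+7 pad (align 8)
@8: prio [24B, align 8] → 32
within Slot: blocks at 8
8 + 8 = 16

16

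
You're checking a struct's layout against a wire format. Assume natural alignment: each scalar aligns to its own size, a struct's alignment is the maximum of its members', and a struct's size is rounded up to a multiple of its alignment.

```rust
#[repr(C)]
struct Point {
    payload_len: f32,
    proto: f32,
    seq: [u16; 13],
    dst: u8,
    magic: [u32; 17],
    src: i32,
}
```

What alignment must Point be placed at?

4

member alignments: payload_len=4, proto=4, seq=2, dst=1, magic=4, src=4
max = 4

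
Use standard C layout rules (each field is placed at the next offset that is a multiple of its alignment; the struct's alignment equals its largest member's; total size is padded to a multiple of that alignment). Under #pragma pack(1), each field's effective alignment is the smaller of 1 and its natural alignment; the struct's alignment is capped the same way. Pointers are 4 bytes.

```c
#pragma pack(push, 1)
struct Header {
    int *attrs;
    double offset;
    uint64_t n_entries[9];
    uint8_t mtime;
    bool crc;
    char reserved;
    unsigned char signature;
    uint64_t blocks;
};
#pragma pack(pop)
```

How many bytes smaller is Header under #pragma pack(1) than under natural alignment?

8

natural layout:
  attrs at 0 (size 4, align 4) → ends 4
  pad 4 to align 8 for offset
  offset at 8 (size 8, align 8) → ends 16
  n_entries at 16 (size 72, align 8) → ends 88
  mtime at 88 (size 1, align 1) → ends 89
  crc at 89 (size 1, align 1) → ends 90
  reserved at 90 (size 1, align 1) → ends 91
  signature at 91 (size 1, align 1) → ends 92
  pad 4 to align 8 for blocks
  blocks at 96 (size 8, align 8) → ends 104
  total 104 bytes, alignment 8
packed(1) layout:
  attrs at 0 (size 4, align 1) → ends 4
  offset at 4 (size 8, align 1) → ends 12
  n_entries at 12 (size 72, align 1) → ends 84
  mtime at 84 (size 1, align 1) → ends 85
  crc at 85 (size 1, align 1) → ends 86
  reserved at 86 (size 1, align 1) → ends 87
  signature at 87 (size 1, align 1) → ends 88
  blocks at 88 (size 8, align 1) → ends 96
  total 96 bytes, alignment 1
104 − 96 = 8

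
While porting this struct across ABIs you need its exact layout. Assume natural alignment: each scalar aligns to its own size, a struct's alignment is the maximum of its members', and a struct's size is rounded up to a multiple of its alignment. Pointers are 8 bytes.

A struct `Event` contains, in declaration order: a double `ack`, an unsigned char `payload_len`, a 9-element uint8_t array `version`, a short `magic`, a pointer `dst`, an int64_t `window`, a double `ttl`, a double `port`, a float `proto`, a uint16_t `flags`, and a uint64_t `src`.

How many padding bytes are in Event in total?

0..8  ack  (8B, 8-aligned)
8..9  payload_len  (1B, 1-aligned)
9..18  version  (9B, 1-aligned)
18..20  magic  (2B, 2-aligned)
20..24  -- padding (4B)
24..32  dst  (8B, 8-aligned)
32..40  window  (8B, 8-aligned)
40..48  ttl  (8B, 8-aligned)
48..56  port  (8B, 8-aligned)
56..60  proto  (4B, 4-aligned)
60..62  flags  (2B, 2-aligned)
62..64  -- padding (2B)
64..72  src  (8B, 8-aligned)
sizeof = 72, alignof = 8
data bytes 66, size 72 → padding 6

6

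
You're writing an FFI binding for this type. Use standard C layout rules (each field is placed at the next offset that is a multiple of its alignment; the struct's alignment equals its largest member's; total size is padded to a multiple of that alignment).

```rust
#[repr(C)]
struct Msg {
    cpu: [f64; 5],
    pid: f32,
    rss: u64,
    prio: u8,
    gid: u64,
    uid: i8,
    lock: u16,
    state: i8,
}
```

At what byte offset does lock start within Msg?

74

@0: cpu [40B, align 8] → 40
@40: pid [4B, align 4] → 44
+4 pad (align 8)
@48: rss [8B, align 8] → 56
@56: prio [1B, align 1] → 57
+7 pad (align 8)
@64: gid [8B, align 8] → 72
@72: uid [1B, align 1] → 73
+1 pad (align 2)
@74: lock [2B, align 2] → 76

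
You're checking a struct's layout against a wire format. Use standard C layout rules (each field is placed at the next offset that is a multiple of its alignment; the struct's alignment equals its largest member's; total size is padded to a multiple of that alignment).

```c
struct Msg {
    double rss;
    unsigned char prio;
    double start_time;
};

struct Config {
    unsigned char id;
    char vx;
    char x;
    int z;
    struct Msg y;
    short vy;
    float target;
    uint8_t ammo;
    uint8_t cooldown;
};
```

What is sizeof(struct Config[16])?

Msg: rss at 0 (size 8, align 8) → ends 8; prio at 8 (size 1, align 1) → ends 9; pad 7 to align 8 for start_time; start_time at 16 (size 8, align 8) → ends 24; total 24 bytes, alignment 8
id at 0 (size 1, align 1) → ends 1
vx at 1 (size 1, align 1) → ends 2
x at 2 (size 1, align 1) → ends 3
pad 1 to align 4 for z
z at 4 (size 4, align 4) → ends 8
y at 8 (size 24, align 8) → ends 32
vy at 32 (size 2, align 2) → ends 34
pad 2 to align 4 for target
target at 36 (size 4, align 4) → ends 40
ammo at 40 (size 1, align 1) → ends 41
cooldown at 41 (size 1, align 1) → ends 42
tail pad 6 to reach multiple of 8
total 48 bytes, alignment 8
array of 16: 16 × 48 = 768

768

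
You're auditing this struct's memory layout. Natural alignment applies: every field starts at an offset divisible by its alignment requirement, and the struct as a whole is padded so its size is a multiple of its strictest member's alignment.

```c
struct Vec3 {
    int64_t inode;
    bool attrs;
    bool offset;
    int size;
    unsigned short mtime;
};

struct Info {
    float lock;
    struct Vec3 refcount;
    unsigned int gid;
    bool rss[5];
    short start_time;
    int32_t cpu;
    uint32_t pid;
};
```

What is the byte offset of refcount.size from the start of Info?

20

Vec3: 0..8  inode  (8B, 8-aligned); 8..9  attrs  (1B, 1-aligned); 9..10  offset  (1B, 1-aligned); 10..12  -- padding (2B); 12..16  size  (4B, 4-aligned); 16..18  mtime  (2B, 2-aligned); 18..24  -- tail padding (6B); sizeof = 24, alignof = 8
0..4  lock  (4B, 4-aligned)
4..8  -- padding (4B)
8..32  refcount  (24B, 8-aligned)
within Vec3: size at 12
8 + 12 = 20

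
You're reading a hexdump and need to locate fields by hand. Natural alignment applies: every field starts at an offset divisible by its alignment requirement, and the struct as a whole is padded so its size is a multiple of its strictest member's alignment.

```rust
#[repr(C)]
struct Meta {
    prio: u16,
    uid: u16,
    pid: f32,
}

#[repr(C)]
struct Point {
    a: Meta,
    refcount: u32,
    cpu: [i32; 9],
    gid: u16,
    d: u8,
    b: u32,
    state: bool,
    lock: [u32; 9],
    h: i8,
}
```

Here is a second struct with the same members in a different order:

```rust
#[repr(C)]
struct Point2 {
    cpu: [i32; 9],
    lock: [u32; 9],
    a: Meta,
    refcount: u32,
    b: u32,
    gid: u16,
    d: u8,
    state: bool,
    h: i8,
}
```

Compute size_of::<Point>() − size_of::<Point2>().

Meta: 0..2  prio  (2B, 2-aligned); 2..4  uid  (2B, 2-aligned); 4..8  pid  (4B, 4-aligned); sizeof = 8, alignof = 4
0..8  a  (8B, 4-aligned)
8..12  refcount  (4B, 4-aligned)
12..48  cpu  (36B, 4-aligned)
48..50  gid  (2B, 2-aligned)
50..51  d  (1B, 1-aligned)
51..52  -- padding (1B)
52..56  b  (4B, 4-aligned)
56..57  state  (1B, 1-aligned)
57..60  -- padding (3B)
60..96  lock  (36B, 4-aligned)
96..97  h  (1B, 1-aligned)
97..100  -- tail padding (3B)
sizeof = 100, alignof = 4
— Point2 —
0..36  cpu  (36B, 4-aligned)
36..72  lock  (36B, 4-aligned)
72..80  a  (8B, 4-aligned)
80..84  refcount  (4B, 4-aligned)
84..88  b  (4B, 4-aligned)
88..90  gid  (2B, 2-aligned)
90..91  d  (1B, 1-aligned)
91..92  state  (1B, 1-aligned)
92..93  h  (1B, 1-aligned)
93..96  -- tail padding (3B)
sizeof = 96, alignof = 4
100 − 96 = 4

4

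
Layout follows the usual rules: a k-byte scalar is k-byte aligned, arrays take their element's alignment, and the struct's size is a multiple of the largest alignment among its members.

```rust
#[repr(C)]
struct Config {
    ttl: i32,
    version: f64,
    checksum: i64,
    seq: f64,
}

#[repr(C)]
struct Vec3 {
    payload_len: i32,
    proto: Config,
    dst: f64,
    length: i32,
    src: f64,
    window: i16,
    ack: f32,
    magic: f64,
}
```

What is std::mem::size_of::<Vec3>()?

Config: @0: ttl [4B, align 4] → 4; +4 pad (align 8); @8: version [8B, align 8] → 16; @16: checksum [8B, align 8] → 24; @24: seq [8B, align 8] → 32; size 32, align 8
@0: payload_len [4B, align 4] → 4
+4 pad (align 8)
@8: proto [32B, align 8] → 40
@40: dst [8B, align 8] → 48
@48: length [4B, align 4] → 52
+4 pad (align 8)
@56: src [8B, align 8] → 64
@64: window [2B, align 2] → 66
+2 pad (align 4)
@68: ack [4B, align 4] → 72
@72: magic [8B, align 8] → 80
size 80, align 8

80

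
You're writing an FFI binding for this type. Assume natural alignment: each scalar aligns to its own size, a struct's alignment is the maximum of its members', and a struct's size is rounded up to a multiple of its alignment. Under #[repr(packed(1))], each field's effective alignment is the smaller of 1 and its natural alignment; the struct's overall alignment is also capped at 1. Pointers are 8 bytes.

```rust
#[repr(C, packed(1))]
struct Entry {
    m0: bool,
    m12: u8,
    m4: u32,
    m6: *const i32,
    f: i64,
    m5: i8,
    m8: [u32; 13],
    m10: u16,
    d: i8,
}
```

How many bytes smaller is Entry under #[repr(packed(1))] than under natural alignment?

natural layout:
  0..1  m0  (1B, 1-aligned)
  1..2  m12  (1B, 1-aligned)
  2..4  -- padding (2B)
  4..8  m4  (4B, 4-aligned)
  8..16  m6  (8B, 8-aligned)
  16..24  f  (8B, 8-aligned)
  24..25  m5  (1B, 1-aligned)
  25..28  -- padding (3B)
  28..80  m8  (52B, 4-aligned)
  80..82  m10  (2B, 2-aligned)
  82..83  d  (1B, 1-aligned)
  83..88  -- tail padding (5B)
  sizeof = 88, alignof = 8
packed(1) layout:
  0..1  m0  (1B, 1-aligned)
  1..2  m12  (1B, 1-aligned)
  2..6  m4  (4B, 1-aligned)
  6..14  m6  (8B, 1-aligned)
  14..22  f  (8B, 1-aligned)
  22..23  m5  (1B, 1-aligned)
  23..75  m8  (52B, 1-aligned)
  75..77  m10  (2B, 1-aligned)
  77..78  d  (1B, 1-aligned)
  sizeof = 78, alignof = 1
88 − 78 = 10

10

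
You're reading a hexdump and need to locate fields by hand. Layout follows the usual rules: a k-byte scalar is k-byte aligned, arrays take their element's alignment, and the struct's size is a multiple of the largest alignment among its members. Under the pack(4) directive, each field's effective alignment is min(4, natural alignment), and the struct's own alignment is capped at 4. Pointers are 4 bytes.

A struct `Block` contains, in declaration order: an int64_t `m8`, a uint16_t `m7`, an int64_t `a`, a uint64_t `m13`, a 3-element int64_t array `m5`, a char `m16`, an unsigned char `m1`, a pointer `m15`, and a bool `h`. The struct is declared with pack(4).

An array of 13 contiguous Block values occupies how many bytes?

832

0..8  m8  (8B, 4-aligned)
8..10  m7  (2B, 2-aligned)
10..12  -- padding (2B)
12..20  a  (8B, 4-aligned)
20..28  m13  (8B, 4-aligned)
28..52  m5  (24B, 4-aligned)
52..53  m16  (1B, 1-aligned)
53..54  m1  (1B, 1-aligned)
54..56  -- padding (2B)
56..60  m15  (4B, 4-aligned)
60..61  h  (1B, 1-aligned)
61..64  -- tail padding (3B)
sizeof = 64, alignof = 4
array of 13: 13 × 64 = 832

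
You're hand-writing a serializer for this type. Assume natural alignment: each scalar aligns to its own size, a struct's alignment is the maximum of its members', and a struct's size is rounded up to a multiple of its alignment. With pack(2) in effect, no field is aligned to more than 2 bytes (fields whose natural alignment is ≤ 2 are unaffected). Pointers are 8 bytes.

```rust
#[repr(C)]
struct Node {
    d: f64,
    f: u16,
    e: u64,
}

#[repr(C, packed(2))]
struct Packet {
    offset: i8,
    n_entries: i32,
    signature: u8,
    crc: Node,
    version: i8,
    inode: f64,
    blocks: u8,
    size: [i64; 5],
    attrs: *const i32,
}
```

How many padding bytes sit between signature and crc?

Node: d at 0 (size 8, align 8) → ends 8; f at 8 (size 2, align 2) → ends 10; pad 6 to align 8 for e; e at 16 (size 8, align 8) → ends 24; total 24 bytes, alignment 8
offset at 0 (size 1, align 1) → ends 1
pad 1 to align 2 for n_entries
n_entries at 2 (size 4, align 2) → ends 6
signature at 6 (size 1, align 1) → ends 7
pad 1 to align 2 for crc
crc at 8 (size 24, align 2) → ends 32

1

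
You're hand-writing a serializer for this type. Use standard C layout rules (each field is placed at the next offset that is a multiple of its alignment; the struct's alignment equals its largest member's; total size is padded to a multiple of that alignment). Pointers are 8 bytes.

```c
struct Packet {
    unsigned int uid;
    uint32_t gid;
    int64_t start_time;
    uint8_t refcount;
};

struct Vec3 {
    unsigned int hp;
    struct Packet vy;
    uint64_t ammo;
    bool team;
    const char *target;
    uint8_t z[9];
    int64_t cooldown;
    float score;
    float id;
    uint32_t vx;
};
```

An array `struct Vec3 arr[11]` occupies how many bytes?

Packet: @0: uid [4B, align 4] → 4; @4: gid [4B, align 4] → 8; @8: start_time [8B, align 8] → 16; @16: refcount [1B, align 1] → 17; +7 tail pad (align 8); size 24, align 8
@0: hp [4B, align 4] → 4
+4 pad (align 8)
@8: vy [24B, align 8] → 32
@32: ammo [8B, align 8] → 40
@40: team [1B, align 1] → 41
+7 pad (align 8)
@48: target [8B, align 8] → 56
@56: z [9B, align 1] → 65
+7 pad (align 8)
@72: cooldown [8B, align 8] → 80
@80: score [4B, align 4] → 84
@84: id [4B, align 4] → 88
@88: vx [4B, align 4] → 92
+4 tail pad (align 8)
size 96, align 8
array of 11: 11 × 96 = 1056

1056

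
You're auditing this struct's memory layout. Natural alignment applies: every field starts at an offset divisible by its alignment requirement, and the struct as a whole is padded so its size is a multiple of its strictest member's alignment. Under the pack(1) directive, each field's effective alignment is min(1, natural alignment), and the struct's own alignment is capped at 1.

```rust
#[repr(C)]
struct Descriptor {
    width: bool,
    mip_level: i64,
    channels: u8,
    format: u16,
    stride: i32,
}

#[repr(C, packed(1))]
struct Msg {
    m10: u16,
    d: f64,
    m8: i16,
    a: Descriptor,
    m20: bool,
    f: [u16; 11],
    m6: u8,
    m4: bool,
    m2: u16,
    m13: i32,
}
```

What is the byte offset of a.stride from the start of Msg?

Descriptor: @0: width [1B, align 1] → 1; +7 pad (align 8); @8: mip_level [8B, align 8] → 16; @16: channels [1B, align 1] → 17; +1 pad (align 2); @18: format [2B, align 2] → 20; @20: stride [4B, align 4] → 24; size 24, align 8
@0: m10 [2B, align 1] → 2
@2: d [8B, align 1] → 10
@10: m8 [2B, align 1] → 12
@12: a [24B, align 1] → 36
within Descriptor: stride at 20
12 + 20 = 32

32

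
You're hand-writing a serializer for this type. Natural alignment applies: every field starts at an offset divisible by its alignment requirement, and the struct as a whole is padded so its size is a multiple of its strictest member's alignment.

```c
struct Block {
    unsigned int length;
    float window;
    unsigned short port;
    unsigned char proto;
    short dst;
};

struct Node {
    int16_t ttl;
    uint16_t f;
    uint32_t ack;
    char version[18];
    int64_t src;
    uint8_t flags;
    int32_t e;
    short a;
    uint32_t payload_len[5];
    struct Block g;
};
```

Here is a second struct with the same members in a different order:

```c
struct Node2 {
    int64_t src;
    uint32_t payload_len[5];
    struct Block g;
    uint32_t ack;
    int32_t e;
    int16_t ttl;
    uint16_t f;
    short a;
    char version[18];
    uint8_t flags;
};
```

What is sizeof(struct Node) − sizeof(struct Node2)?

Block: 0..4  length  (4B, 4-aligned); 4..8  window  (4B, 4-aligned); 8..10  port  (2B, 2-aligned); 10..11  proto  (1B, 1-aligned); 11..12  -- padding (1B); 12..14  dst  (2B, 2-aligned); 14..16  -- tail padding (2B); sizeof = 16, alignof = 4
0..2  ttl  (2B, 2-aligned)
2..4  f  (2B, 2-aligned)
4..8  ack  (4B, 4-aligned)
8..26  version  (18B, 1-aligned)
26..32  -- padding (6B)
32..40  src  (8B, 8-aligned)
40..41  flags  (1B, 1-aligned)
41..44  -- padding (3B)
44..48  e  (4B, 4-aligned)
48..50  a  (2B, 2-aligned)
50..52  -- padding (2B)
52..72  payload_len  (20B, 4-aligned)
72..88  g  (16B, 4-aligned)
sizeof = 88, alignof = 8
— Node2 —
0..8  src  (8B, 8-aligned)
8..28  payload_len  (20B, 4-aligned)
28..44  g  (16B, 4-aligned)
44..48  ack  (4B, 4-aligned)
48..52  e  (4B, 4-aligned)
52..54  ttl  (2B, 2-aligned)
54..56  f  (2B, 2-aligned)
56..58  a  (2B, 2-aligned)
58..76  version  (18B, 1-aligned)
76..77  flags  (1B, 1-aligned)
77..80  -- tail padding (3B)
sizeof = 80, alignof = 8
88 − 80 = 8

8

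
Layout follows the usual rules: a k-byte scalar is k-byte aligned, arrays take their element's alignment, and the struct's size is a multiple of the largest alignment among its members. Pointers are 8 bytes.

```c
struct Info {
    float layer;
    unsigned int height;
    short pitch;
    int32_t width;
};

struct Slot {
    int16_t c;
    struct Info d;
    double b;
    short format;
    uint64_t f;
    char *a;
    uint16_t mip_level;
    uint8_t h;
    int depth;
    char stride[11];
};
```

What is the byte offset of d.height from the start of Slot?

Info: @0: layer [4B, align 4] → 4; @4: height [4B, align 4] → 8; @8: pitch [2B, align 2] → 10; +2 pad (align 4); @12: width [4B, align 4] → 16; size 16, align 4
@0: c [2B, align 2] → 2
+2 pad (align 4)
@4: d [16B, align 4] → 20
within Info: height at 4
4 + 4 = 8

8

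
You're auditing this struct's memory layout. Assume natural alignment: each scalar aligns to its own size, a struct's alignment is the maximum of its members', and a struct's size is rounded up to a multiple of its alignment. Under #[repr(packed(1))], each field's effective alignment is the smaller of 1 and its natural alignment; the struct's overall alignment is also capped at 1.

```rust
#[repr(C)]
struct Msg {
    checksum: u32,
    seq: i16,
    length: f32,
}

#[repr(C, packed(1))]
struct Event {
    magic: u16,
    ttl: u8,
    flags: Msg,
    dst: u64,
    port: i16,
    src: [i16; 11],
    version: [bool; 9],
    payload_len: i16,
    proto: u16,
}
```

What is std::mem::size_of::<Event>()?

Msg: 0..4  checksum  (4B, 4-aligned); 4..6  seq  (2B, 2-aligned); 6..8  -- padding (2B); 8..12  length  (4B, 4-aligned); sizeof = 12, alignof = 4
0..2  magic  (2B, 1-aligned)
2..3  ttl  (1B, 1-aligned)
3..15  flags  (12B, 1-aligned)
15..23  dst  (8B, 1-aligned)
23..25  port  (2B, 1-aligned)
25..47  src  (22B, 1-aligned)
47..56  version  (9B, 1-aligned)
56..58  payload_len  (2B, 1-aligned)
58..60  proto  (2B, 1-aligned)
sizeof = 60, alignof = 1

60 bytes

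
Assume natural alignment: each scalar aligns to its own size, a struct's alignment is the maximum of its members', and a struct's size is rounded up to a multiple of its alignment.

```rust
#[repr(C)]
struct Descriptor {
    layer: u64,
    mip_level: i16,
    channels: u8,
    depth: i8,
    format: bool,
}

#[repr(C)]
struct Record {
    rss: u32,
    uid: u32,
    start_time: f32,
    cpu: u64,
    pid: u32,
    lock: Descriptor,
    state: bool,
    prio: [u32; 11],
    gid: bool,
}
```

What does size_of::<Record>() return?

Descriptor: @0: layer [8B, align 8] → 8; @8: mip_level [2B, align 2] → 10; @10: channels [1B, align 1] → 11; @11: depth [1B, align 1] → 12; @12: format [1B, align 1] → 13; +3 tail pad (align 8); size 16, align 8
@0: rss [4B, align 4] → 4
@4: uid [4B, align 4] → 8
@8: start_time [4B, align 4] → 12
+4 pad (align 8)
@16: cpu [8B, align 8] → 24
@24: pid [4B, align 4] → 28
+4 pad (align 8)
@32: lock [16B, align 8] → 48
@48: state [1B, align 1] → 49
+3 pad (align 4)
@52: prio [44B, align 4] → 96
@96: gid [1B, align 1] → 97
+7 tail pad (align 8)
size 104, align 8

104 bytes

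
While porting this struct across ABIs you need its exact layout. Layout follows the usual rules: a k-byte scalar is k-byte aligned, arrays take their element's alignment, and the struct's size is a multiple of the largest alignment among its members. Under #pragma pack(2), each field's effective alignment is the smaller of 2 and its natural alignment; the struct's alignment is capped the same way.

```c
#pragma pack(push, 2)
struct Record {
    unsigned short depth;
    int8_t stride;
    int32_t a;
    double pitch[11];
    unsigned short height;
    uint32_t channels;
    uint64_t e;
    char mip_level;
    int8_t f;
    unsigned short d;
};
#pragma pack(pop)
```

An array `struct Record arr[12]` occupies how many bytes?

depth at 0 (size 2, align 2) → ends 2
stride at 2 (size 1, align 1) → ends 3
pad 1 to align 2 for a
a at 4 (size 4, align 2) → ends 8
pitch at 8 (size 88, align 2) → ends 96
height at 96 (size 2, align 2) → ends 98
channels at 98 (size 4, align 2) → ends 102
e at 102 (size 8, align 2) → ends 110
mip_level at 110 (size 1, align 1) → ends 111
f at 111 (size 1, align 1) → ends 112
d at 112 (size 2, align 2) → ends 114
total 114 bytes, alignment 2
array of 12: 12 × 114 = 1368

1368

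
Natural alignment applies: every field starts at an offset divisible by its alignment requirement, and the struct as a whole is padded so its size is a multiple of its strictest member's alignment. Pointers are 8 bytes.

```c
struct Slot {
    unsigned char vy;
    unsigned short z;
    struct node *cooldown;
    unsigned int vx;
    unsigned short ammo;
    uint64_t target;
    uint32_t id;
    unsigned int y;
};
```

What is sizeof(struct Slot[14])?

560

0..1  vy  (1B, 1-aligned)
1..2  -- padding (1B)
2..4  z  (2B, 2-aligned)
4..8  -- padding (4B)
8..16  cooldown  (8B, 8-aligned)
16..20  vx  (4B, 4-aligned)
20..22  ammo  (2B, 2-aligned)
22..24  -- padding (2B)
24..32  target  (8B, 8-aligned)
32..36  id  (4B, 4-aligned)
36..40  y  (4B, 4-aligned)
sizeof = 40, alignof = 8
array of 14: 14 × 40 = 560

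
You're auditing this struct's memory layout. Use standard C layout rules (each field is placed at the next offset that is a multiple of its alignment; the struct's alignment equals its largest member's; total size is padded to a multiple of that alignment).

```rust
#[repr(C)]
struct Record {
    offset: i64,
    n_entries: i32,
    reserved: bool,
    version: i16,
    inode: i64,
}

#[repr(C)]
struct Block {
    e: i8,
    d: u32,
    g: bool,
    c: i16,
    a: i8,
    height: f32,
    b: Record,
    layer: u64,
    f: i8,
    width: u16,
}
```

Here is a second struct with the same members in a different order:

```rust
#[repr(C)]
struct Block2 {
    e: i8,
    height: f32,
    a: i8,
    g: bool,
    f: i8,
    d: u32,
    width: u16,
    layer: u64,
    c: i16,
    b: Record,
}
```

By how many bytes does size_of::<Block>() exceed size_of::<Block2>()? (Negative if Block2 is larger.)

0

Record: 0..8  offset  (8B, 8-aligned); 8..12  n_entries  (4B, 4-aligned); 12..13  reserved  (1B, 1-aligned); 13..14  -- padding (1B); 14..16  version  (2B, 2-aligned); 16..24  inode  (8B, 8-aligned); sizeof = 24, alignof = 8
0..1  e  (1B, 1-aligned)
1..4  -- padding (3B)
4..8  d  (4B, 4-aligned)
8..9  g  (1B, 1-aligned)
9..10  -- padding (1B)
10..12  c  (2B, 2-aligned)
12..13  a  (1B, 1-aligned)
13..16  -- padding (3B)
16..20  height  (4B, 4-aligned)
20..24  -- padding (4B)
24..48  b  (24B, 8-aligned)
48..56  layer  (8B, 8-aligned)
56..57  f  (1B, 1-aligned)
57..58  -- padding (1B)
58..60  width  (2B, 2-aligned)
60..64  -- tail padding (4B)
sizeof = 64, alignof = 8
— Block2 —
0..1  e  (1B, 1-aligned)
1..4  -- padding (3B)
4..8  height  (4B, 4-aligned)
8..9  a  (1B, 1-aligned)
9..10  g  (1B, 1-aligned)
10..11  f  (1B, 1-aligned)
11..12  -- padding (1B)
12..16  d  (4B, 4-aligned)
16..18  width  (2B, 2-aligned)
18..24  -- padding (6B)
24..32  layer  (8B, 8-aligned)
32..34  c  (2B, 2-aligned)
34..40  -- padding (6B)
40..64  b  (24B, 8-aligned)
sizeof = 64, alignof = 8
64 − 64 = 0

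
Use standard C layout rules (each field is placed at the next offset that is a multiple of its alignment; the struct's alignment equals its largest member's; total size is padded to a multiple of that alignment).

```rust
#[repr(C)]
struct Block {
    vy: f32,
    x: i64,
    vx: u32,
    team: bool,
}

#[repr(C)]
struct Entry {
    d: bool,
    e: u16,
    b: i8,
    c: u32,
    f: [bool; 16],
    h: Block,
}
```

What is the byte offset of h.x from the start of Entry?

40

Block: vy at 0 (size 4, align 4) → ends 4; pad 4 to align 8 for x; x at 8 (size 8, align 8) → ends 16; vx at 16 (size 4, align 4) → ends 20; team at 20 (size 1, align 1) → ends 21; tail pad 3 to reach multiple of 8; total 24 bytes, alignment 8
d at 0 (size 1, align 1) → ends 1
pad 1 to align 2 for e
e at 2 (size 2, align 2) → ends 4
b at 4 (size 1, align 1) → ends 5
pad 3 to align 4 for c
c at 8 (size 4, align 4) → ends 12
f at 12 (size 16, align 1) → ends 28
pad 4 to align 8 for h
h at 32 (size 24, align 8) → ends 56
within Block: x at 8
32 + 8 = 40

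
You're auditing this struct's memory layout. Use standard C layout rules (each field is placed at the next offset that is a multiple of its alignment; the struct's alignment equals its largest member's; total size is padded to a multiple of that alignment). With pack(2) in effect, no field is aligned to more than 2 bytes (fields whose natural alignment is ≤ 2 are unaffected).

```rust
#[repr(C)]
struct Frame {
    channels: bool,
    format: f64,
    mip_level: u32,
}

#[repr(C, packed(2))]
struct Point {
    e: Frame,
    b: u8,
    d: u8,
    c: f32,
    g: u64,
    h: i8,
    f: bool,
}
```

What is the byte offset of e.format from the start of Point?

Frame: channels at 0 (size 1, align 1) → ends 1; pad 7 to align 8 for format; format at 8 (size 8, align 8) → ends 16; mip_level at 16 (size 4, align 4) → ends 20; tail pad 4 to reach multiple of 8; total 24 bytes, alignment 8
e at 0 (size 24, align 2) → ends 24
within Frame: format at 8
0 + 8 = 8

8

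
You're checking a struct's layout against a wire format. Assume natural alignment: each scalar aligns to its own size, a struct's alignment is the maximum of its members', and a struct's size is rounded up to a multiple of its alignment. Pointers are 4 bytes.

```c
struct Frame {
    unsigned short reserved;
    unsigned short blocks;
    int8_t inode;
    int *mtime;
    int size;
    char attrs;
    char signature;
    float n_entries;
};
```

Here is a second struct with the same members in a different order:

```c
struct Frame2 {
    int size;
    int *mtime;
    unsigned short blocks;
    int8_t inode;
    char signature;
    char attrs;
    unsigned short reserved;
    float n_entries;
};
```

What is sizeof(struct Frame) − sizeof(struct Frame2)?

4

reserved at 0 (size 2, align 2) → ends 2
blocks at 2 (size 2, align 2) → ends 4
inode at 4 (size 1, align 1) → ends 5
pad 3 to align 4 for mtime
mtime at 8 (size 4, align 4) → ends 12
size at 12 (size 4, align 4) → ends 16
attrs at 16 (size 1, align 1) → ends 17
signature at 17 (size 1, align 1) → ends 18
pad 2 to align 4 for n_entries
n_entries at 20 (size 4, align 4) → ends 24
total 24 bytes, alignment 4
— Frame2 —
size at 0 (size 4, align 4) → ends 4
mtime at 4 (size 4, align 4) → ends 8
blocks at 8 (size 2, align 2) → ends 10
inode at 10 (size 1, align 1) → ends 11
signature at 11 (size 1, align 1) → ends 12
attrs at 12 (size 1, align 1) → ends 13
pad 1 to align 2 for reserved
reserved at 14 (size 2, align 2) → ends 16
n_entries at 16 (size 4, align 4) → ends 20
total 20 bytes, alignment 4
24 − 20 = 4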